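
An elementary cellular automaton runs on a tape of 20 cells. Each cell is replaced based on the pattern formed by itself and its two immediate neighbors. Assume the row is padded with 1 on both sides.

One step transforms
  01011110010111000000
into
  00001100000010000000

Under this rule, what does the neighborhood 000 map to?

0

At position 15 the neighborhood is 000; the next row has 0 there.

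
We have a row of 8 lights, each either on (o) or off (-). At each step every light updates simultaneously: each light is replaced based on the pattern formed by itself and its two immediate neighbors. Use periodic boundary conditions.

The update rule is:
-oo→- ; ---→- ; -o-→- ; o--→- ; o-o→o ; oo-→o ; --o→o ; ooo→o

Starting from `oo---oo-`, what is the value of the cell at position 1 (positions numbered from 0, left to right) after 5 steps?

-o--o-oo
o--o-o-o
o-o-o-o-
-o-o-o-o
o-o-o-o-
position 1 holds -

-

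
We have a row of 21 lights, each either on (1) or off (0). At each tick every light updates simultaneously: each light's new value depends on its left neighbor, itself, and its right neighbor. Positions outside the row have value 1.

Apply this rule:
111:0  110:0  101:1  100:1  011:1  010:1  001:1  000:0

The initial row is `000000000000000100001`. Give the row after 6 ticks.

011001000110110110011

tick 1: 100000000000001110011
tick 2: 010000000000011001110
tick 3: 111000000000110111001
tick 4: 000100000001101100111
tick 5: 101110000011011011100
tick 6: 011001000110110110011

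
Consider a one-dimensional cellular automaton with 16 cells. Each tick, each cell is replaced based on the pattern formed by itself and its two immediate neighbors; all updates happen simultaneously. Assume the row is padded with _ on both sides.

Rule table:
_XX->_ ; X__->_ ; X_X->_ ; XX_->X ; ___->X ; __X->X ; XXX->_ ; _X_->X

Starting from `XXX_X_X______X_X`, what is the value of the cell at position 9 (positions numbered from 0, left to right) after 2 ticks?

tick 1: __X_X_X_XXXXXX_X
tick 2: XXX_X_X______X_X
position 9 holds _

_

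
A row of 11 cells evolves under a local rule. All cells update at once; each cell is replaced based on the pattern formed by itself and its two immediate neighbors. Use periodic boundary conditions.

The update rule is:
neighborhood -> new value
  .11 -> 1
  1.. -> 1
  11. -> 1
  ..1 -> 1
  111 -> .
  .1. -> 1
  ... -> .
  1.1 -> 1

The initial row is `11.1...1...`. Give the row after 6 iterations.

.....11.11.

iteration 1: 11111.111.1
iteration 2: ....111.111
iteration 3: 1..11.111.1
iteration 4: 1111111.111
iteration 5: ......111..
iteration 6: .....11.11.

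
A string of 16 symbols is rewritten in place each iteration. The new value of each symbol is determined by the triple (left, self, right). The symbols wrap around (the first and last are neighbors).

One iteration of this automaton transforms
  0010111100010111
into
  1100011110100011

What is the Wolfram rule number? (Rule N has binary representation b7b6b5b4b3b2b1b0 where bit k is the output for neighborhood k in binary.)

210

position 5: 111 → 1  (bit 7 = 1)
position 7: 110 → 1  (bit 6 = 1)
position 3: 101 → 0  (bit 5 = 0)
position 0: 100 → 1  (bit 4 = 1)
position 4: 011 → 0  (bit 3 = 0)
position 2: 010 → 0  (bit 2 = 0)
position 1: 001 → 1  (bit 1 = 1)
position 9: 000 → 0  (bit 0 = 0)
bits b7..b0 = 11010010 = 210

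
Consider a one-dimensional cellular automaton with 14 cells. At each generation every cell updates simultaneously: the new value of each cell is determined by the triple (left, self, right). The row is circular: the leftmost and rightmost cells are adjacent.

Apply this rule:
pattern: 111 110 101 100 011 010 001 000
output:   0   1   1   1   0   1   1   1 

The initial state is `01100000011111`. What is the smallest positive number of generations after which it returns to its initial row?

28

generation 1: 10111111100001
generation 2: 11000000111110
generation 3: 01111111000011
generation 4: 10000001111101
generation 5: 11111110000110
generation 6: 00000011111011
generation 7: 11111100001101
generation 8: 00000111110110
generation 9: 11111000011011
generation 10: 00001111101100
generation 11: 11110000110111
generation 12: 00011111011000
generation 13: 11100001101111
generation 14: 00111110110000
generation 15: 11000011011111
generation 16: 01111101100000
generation 17: 10000110111111
generation 18: 11111011000000
generation 19: 00001101111111
generation 20: 11110110000001
generation 21: 00011011111110
generation 22: 11101100000011
generation 23: 00110111111100
generation 24: 11011000000111
generation 25: 01101111111000
generation 26: 10110000001111
generation 27: 11011111110000
generation 28: 01100000011111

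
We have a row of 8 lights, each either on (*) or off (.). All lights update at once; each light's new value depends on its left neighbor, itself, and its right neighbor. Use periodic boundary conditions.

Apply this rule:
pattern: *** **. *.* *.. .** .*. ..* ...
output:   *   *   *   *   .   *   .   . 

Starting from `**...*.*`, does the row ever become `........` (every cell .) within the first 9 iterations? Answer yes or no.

no

***..**.
.***..**
*.***..*
**.***..
.**.***.
..**.***
*..**.**
**..**.*
***..**.
iteration 9 is ***..**., still not uniform .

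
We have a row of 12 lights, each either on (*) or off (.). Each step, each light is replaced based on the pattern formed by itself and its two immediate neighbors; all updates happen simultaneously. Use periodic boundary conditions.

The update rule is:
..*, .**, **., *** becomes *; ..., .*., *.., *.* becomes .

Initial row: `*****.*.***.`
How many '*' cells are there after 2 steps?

*****...***.
*****..****.
count of *: 9

9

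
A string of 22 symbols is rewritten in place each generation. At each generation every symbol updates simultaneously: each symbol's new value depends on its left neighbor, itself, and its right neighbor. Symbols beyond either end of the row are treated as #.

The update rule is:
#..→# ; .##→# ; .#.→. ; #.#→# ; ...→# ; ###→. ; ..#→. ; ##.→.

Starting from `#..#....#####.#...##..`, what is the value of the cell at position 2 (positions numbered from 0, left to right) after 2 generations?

generation 1: .#..###.#....#.##.#.#.
generation 2: #.#.#..#.###..##.#.#.#
position 2 holds #

#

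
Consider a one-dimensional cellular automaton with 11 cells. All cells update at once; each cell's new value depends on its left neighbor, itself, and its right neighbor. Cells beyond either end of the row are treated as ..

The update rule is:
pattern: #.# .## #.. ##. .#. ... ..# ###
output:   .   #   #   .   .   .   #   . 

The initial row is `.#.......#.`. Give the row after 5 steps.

#.#.....#.#
...#...#...
..#.#.#.#..
.#.......#.  (repeats step 0; period 4)
step 5: #.#.....#.#

#.#.....#.#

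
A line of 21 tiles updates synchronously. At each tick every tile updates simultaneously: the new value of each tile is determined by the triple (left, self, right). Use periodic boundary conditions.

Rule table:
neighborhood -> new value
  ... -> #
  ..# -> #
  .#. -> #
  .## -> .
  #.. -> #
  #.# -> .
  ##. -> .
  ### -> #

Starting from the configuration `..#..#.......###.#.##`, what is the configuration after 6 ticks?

####.###...####..####

#############.#..#...
.###########..#######
..#########.##.#####.
##.#######......###.#
#...#####.######.#...
####.###...####..####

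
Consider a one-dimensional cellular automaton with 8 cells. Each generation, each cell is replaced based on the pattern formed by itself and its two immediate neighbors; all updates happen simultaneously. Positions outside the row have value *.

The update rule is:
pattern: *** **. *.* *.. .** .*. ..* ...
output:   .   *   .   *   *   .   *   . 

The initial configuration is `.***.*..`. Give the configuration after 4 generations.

.*.*..**
....***.
*..**.*.
*****...

*****...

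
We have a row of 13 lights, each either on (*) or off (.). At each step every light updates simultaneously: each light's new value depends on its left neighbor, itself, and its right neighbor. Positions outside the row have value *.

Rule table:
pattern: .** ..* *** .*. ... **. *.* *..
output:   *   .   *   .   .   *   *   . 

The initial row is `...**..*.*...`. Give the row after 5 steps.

...**...*....
...**........
...**........  (fixed point — unchanged through step 5)

...**........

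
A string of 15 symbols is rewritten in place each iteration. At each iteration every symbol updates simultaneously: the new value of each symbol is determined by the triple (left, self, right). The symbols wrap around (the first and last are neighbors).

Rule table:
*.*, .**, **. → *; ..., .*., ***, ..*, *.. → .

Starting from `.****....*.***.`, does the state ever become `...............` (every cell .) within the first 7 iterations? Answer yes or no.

yes

.*..*.....**.*.
..........***..
..........*.*..
...........*...
...............
all cells are . at iteration 5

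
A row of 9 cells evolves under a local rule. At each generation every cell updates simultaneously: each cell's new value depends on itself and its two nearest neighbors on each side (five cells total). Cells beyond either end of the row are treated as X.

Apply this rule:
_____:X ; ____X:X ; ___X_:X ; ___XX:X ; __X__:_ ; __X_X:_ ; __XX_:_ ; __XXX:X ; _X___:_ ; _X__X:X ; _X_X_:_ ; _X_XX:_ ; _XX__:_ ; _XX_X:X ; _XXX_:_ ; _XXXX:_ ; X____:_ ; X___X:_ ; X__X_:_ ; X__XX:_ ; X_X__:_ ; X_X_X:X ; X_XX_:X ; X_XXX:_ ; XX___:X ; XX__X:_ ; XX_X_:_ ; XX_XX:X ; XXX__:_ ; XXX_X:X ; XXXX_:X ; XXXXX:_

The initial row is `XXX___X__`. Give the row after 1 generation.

_X_X_X_X_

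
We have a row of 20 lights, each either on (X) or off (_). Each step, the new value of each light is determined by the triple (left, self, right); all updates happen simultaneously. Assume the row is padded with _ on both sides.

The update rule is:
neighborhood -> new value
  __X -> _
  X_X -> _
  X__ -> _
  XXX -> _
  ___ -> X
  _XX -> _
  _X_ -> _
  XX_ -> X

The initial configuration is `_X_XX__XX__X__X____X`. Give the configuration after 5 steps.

__XXX___X___X_X____X

step 1: ____X___X_______XX__
step 2: XXX___X___XXXXX__X_X
step 3: __X_X___X_____X_____
step 4: X_____X___XXX___XXXX
step 5: __XXX___X___X_X____X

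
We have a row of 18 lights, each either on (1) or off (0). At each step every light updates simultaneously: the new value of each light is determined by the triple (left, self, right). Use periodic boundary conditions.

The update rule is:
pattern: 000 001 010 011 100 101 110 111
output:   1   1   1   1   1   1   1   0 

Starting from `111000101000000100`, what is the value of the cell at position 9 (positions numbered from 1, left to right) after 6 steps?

101111111111111111
111000000000000000
101111111111111111  (repeats step 1; period 2)
step 6: 111000000000000000
position 9 holds 0

0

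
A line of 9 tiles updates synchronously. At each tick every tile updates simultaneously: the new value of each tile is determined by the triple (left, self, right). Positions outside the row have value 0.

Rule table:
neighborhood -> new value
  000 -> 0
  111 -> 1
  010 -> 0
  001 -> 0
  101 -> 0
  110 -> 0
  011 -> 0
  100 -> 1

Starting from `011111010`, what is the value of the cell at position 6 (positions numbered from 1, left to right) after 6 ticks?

0

001110001
000101000
000000100
000000010
000000001
000000000
position 6 holds 0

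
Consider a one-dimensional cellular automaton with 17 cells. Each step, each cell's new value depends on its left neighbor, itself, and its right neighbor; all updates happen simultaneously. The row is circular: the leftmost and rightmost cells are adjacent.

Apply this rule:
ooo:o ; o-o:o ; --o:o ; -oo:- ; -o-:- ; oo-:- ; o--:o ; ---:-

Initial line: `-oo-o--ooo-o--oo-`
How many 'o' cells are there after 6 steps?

8

o--o-oo-o-o-oo--o
-oo-o--o-o-o--oo-
o--o-oo-o-o-oo--o  (repeats step 1; period 2)
step 6: -oo-o--o-o-o--oo-
count of o: 8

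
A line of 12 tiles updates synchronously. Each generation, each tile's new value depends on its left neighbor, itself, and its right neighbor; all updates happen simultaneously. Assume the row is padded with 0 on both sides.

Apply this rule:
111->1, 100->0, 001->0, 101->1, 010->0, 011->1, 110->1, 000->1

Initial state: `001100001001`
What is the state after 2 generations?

generation 1: 101101100000
generation 2: 011111101111

011111101111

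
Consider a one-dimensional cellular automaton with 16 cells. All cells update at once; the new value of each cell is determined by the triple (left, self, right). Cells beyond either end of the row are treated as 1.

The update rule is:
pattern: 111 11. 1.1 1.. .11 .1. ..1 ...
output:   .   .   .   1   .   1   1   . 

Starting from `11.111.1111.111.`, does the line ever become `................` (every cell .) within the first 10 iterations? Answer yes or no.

yes

iteration 1: ................
all cells are . at iteration 1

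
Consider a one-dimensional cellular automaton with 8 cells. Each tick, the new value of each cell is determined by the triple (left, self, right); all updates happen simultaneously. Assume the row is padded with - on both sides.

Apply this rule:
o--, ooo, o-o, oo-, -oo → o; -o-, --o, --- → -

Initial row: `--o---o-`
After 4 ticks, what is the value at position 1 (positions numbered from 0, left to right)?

---o---o
----o---
-----o--
------o-
position 1 holds -

-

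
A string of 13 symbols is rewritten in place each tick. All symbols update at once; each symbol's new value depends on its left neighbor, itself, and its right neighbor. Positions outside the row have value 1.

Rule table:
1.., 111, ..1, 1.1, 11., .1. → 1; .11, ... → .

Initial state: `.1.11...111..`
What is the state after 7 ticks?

111111111.111

111.11.1.1111
1111.1111.111
11111.1111.11
111111.1111.1
1111111.1111.
11111111.1111
111111111.111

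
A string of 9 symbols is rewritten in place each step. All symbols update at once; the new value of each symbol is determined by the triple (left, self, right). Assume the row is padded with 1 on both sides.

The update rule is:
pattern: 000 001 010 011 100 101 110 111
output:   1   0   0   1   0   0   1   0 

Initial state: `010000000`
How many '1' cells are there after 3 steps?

1

step 1: 000111110
step 2: 010100010
step 3: 000001000
count of 1: 1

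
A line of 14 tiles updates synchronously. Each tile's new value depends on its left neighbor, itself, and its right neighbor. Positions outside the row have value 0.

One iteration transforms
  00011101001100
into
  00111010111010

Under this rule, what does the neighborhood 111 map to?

1

At position 4 the neighborhood is 111; the next row has 1 there.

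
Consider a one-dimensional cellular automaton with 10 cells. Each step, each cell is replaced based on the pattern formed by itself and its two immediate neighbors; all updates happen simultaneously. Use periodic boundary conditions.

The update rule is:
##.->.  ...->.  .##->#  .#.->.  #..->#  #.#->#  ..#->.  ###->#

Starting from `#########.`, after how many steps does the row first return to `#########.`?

10

########.#
#######.##
######.###
#####.####
####.#####
###.######
##.#######
#.########
.#########
#########.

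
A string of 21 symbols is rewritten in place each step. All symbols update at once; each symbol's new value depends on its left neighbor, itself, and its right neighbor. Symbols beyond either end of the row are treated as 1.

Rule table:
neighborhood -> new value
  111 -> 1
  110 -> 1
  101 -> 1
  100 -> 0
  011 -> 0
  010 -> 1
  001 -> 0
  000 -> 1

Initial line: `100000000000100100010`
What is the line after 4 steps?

111101111111101001111

101111111110100101011
110111111111100111101
111011111111100011110
111101111111101001111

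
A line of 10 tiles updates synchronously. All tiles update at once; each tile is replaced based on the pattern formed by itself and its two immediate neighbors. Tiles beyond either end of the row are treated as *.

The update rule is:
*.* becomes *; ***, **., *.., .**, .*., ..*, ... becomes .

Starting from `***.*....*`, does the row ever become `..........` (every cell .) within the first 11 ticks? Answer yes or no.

tick 1: ...*......
tick 2: ..........
all cells are . at tick 2

yes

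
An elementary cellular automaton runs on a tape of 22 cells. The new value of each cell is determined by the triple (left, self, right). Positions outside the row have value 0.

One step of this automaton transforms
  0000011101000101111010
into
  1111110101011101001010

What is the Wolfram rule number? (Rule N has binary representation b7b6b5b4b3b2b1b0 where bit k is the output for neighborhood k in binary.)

79

position 6: 111 → 0  (bit 7 = 0)
position 7: 110 → 1  (bit 6 = 1)
position 8: 101 → 0  (bit 5 = 0)
position 10: 100 → 0  (bit 4 = 0)
position 5: 011 → 1  (bit 3 = 1)
position 9: 010 → 1  (bit 2 = 1)
position 4: 001 → 1  (bit 1 = 1)
position 0: 000 → 1  (bit 0 = 1)
bits b7..b0 = 01001111 = 79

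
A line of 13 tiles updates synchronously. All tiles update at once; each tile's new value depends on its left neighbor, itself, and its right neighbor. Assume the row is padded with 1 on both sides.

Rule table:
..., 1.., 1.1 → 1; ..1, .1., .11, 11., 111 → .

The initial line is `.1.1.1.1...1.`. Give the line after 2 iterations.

1.1.1.1.11..1
.1.1.1.1..1..

.1.1.1.1..1..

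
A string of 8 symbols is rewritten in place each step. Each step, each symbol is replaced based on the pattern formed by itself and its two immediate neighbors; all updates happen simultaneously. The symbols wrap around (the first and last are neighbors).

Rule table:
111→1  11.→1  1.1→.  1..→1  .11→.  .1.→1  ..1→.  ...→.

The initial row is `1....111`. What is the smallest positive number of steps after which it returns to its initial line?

8

11....11
111....1
1111....
.1111...
..1111..
...1111.
....1111
1....111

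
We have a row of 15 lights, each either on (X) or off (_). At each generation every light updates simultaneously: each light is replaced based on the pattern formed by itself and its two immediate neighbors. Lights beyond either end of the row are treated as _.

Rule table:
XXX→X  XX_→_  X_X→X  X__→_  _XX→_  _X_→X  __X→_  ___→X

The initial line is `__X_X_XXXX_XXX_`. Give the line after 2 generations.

generation 1: X_XXXX_XX_X_X__
generation 2: XX_XX_X__XXXX_X

XX_XX_X__XXXX_X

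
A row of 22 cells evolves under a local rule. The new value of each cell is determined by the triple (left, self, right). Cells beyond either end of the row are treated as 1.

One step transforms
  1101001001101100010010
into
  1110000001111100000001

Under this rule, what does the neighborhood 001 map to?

At position 5 the neighborhood is 001; the next row has 0 there.

0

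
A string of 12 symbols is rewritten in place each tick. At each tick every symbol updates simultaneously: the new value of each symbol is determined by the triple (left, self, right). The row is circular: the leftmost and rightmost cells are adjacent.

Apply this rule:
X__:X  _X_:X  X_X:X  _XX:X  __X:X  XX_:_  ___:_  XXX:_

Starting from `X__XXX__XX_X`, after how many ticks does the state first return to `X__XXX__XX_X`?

_XXX__XXX_XX
XX__XXX__XX_
X_XXX__XXX_X
_XX__XXX__XX
XX_XXX__XXX_
X_XX__XXX__X
_XX_XXX__XXX
XX_XX__XXX__
X_XX_XXX__XX
_XX_XX__XXX_
XX_XX_XXX__X
__XX_XX__XXX
XXX_XX_XXX__
X__XX_XX__XX
_XXX_XX_XXX_
XX__XX_XX__X
__XXX_XX_XXX
XXX__XX_XX__
X__XXX_XX_XX
_XXX__XX_XX_
XX__XXX_XX_X
__XXX__XX_XX
XXX__XXX_XX_
X__XXX__XX_X

24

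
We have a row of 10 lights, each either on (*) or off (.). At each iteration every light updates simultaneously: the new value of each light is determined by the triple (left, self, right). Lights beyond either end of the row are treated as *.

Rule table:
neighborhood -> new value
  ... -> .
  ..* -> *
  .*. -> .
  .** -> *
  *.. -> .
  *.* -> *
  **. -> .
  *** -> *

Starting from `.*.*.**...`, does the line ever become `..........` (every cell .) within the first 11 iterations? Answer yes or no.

*.*.**...*
.*.**...**
*.**...***
.**...****
**...*****
*...******
...*******
..********
.*********
**********
**********
iteration 11 is **********, still not uniform .

no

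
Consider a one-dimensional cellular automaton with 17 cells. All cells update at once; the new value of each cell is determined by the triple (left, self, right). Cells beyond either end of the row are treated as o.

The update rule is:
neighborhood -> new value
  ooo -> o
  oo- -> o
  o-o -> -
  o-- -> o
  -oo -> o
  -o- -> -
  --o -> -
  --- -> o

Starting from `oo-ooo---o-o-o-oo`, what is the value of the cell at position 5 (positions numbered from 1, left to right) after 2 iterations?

oo-ooooo-------oo
oo-ooooooooooo-oo
position 5 holds o

o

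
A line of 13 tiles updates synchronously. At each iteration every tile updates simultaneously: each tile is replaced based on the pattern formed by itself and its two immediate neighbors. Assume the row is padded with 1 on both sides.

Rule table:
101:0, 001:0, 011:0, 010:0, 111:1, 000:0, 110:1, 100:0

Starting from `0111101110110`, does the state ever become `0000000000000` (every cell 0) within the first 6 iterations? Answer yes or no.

iteration 1: 0011100110010
iteration 2: 0001100010000
iteration 3: 0000100000000
iteration 4: 0000000000000
all cells are 0 at iteration 4

yes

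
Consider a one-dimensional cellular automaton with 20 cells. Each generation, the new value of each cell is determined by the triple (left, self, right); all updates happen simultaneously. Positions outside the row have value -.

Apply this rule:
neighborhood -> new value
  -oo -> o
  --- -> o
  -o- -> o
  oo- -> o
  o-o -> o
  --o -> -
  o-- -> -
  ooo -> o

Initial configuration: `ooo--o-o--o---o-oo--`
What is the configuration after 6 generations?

ooo--ooo--oooooooooo

ooo--ooo--o-o-oooo-o
ooo--ooo--oooooooooo
ooo--ooo--oooooooooo  (fixed point — unchanged through generation 6)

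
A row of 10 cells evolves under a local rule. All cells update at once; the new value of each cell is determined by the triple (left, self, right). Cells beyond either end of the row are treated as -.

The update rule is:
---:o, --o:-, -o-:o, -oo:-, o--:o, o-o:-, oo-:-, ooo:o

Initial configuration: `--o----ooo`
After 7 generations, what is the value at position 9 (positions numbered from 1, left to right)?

-

o-oooo--o-
o--oo-o-oo
oo----o---
--ooo-oooo
o--o---oo-
oo-ooo---o
----o-oo-o
position 9 holds -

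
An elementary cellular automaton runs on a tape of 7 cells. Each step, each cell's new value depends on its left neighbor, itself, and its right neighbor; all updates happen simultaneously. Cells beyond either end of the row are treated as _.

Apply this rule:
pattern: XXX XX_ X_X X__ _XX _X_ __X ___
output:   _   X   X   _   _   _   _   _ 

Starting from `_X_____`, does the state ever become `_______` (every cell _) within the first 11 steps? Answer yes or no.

step 1: _______
all cells are _ at step 1

yes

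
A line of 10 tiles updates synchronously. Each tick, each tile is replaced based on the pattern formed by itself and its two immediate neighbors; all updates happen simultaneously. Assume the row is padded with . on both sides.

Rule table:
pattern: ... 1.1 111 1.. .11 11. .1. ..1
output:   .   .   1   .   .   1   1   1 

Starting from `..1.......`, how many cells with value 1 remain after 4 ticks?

tick 1: .11.......
tick 2: 1.1.......
tick 3: 1.1.......  (fixed point — unchanged through tick 4)
count of 1: 2

2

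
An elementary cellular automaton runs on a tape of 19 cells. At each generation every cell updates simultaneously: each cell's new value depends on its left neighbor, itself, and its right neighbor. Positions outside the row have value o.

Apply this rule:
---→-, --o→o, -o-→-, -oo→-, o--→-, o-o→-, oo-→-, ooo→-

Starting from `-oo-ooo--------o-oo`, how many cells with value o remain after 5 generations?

3

--------------o----
-------------o----o
------------o----o-
-----------o----o--
----------o----o--o
count of o: 3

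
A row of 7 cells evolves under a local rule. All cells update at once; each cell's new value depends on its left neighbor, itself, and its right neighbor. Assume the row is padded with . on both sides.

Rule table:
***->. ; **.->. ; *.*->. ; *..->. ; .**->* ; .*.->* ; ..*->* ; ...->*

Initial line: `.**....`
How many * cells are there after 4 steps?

**..***
*..**..
*.**..*
*.*..**
count of *: 4

4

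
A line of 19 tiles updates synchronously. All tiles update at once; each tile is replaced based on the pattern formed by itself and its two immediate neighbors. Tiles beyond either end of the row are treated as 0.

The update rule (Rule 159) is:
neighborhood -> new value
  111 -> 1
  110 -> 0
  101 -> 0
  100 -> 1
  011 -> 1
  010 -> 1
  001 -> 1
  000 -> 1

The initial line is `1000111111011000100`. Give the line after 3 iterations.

1111111001100111101

1111111110010111111
1111111101110111110
1111111001100111101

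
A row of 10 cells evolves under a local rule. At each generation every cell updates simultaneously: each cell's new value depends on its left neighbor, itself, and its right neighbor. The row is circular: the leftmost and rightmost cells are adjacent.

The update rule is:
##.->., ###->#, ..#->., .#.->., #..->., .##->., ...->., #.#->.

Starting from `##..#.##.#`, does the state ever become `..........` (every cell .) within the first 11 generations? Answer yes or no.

yes

generation 1: #.........
generation 2: ..........
all cells are . at generation 2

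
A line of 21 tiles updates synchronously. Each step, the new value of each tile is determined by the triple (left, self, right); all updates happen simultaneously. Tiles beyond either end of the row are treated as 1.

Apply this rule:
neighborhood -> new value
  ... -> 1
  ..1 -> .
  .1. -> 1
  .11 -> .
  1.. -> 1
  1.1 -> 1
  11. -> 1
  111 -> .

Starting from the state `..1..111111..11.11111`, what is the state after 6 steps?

1.11......11..11.....
11.111111..11..11111.
.11.....11..11.....11
1.11111..11..11111...
11....11..11.....111.
.1111..11..11111...11

.1111..11..11111...11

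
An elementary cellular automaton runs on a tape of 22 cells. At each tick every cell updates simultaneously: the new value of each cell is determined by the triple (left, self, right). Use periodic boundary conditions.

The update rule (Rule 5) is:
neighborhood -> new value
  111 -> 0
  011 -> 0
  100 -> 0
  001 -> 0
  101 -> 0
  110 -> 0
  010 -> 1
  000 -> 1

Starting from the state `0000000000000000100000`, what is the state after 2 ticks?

tick 1: 1111111111111110101111
tick 2: 0000000000000000100000

0000000000000000100000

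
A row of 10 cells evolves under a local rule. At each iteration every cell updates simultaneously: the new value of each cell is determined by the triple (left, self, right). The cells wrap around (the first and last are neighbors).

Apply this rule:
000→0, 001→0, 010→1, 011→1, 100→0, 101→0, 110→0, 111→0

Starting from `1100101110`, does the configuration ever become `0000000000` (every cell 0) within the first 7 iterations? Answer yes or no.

1000101000
1000101000  (fixed point — unchanged through iteration 7)
iteration 7 is 1000101000, still not uniform 0

no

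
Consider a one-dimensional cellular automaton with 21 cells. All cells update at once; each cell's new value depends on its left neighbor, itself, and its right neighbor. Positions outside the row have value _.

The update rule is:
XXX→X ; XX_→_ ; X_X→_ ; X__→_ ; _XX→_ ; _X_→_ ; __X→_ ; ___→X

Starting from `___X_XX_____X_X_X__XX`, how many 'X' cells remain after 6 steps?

step 1: XX______XXX__________
step 2: ___XXXX__X__XXXXXXXXX
step 3: XX__XX_______XXXXXXX_
step 4: _______XXXXX__XXXXX__
step 5: XXXXXX__XXX____XXX__X
step 6: _XXXX____X__XX__X____
count of X: 8

8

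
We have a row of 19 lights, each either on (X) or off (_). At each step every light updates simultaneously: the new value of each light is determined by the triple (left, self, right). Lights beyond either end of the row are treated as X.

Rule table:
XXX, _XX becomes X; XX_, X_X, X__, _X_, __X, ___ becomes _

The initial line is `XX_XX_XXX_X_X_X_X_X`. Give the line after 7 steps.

__________________X

step 1: X__X__XX__________X
step 2: ______X___________X
step 3: __________________X
step 4: __________________X  (fixed point — unchanged through step 7)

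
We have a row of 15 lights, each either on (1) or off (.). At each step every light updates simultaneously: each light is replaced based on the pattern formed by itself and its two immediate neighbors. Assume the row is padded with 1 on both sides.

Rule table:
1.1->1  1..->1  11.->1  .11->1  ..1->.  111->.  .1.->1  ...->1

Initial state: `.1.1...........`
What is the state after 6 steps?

.........11111.

11111111111111.
.............11
111111111111.1.
...........1111
1111111111.1...
.........11111.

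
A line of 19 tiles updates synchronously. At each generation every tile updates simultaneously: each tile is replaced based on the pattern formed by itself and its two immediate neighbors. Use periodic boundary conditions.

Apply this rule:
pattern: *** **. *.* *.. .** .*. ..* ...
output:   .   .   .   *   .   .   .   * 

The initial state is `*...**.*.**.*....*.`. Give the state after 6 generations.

.*********....***..

.**..........***...
...*********....***
**..........***....
..*********....***.
*..........***....*
.*********....***..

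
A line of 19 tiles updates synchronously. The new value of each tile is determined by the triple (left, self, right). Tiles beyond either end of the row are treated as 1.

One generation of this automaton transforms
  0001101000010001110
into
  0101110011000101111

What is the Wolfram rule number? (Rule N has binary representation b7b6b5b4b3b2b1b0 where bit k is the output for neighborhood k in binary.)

233

position 16: 111 → 1  (bit 7 = 1)
position 4: 110 → 1  (bit 6 = 1)
position 5: 101 → 1  (bit 5 = 1)
position 0: 100 → 0  (bit 4 = 0)
position 3: 011 → 1  (bit 3 = 1)
position 6: 010 → 0  (bit 2 = 0)
position 2: 001 → 0  (bit 1 = 0)
position 1: 000 → 1  (bit 0 = 1)
bits b7..b0 = 11101001 = 233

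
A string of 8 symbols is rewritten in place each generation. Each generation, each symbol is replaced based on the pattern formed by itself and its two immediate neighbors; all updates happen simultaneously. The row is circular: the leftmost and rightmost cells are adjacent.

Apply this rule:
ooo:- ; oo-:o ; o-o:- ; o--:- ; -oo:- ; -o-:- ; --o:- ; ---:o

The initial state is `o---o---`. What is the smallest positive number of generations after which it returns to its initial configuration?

2

generation 1: --o---o-
generation 2: o---o---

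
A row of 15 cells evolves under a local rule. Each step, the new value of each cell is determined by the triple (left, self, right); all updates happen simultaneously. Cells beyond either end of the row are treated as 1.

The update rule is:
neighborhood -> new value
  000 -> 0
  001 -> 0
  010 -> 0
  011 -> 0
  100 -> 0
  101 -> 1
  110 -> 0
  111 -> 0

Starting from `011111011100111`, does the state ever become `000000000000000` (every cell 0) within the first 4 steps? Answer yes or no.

yes

step 1: 100000100000000
step 2: 000000000000000
all cells are 0 at step 2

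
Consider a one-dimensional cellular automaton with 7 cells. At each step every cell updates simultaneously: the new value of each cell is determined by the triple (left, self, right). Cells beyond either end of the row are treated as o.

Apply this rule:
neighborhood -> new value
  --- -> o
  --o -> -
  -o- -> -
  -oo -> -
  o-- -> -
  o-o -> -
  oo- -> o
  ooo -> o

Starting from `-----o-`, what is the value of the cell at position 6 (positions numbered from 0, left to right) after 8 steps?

-

step 1: -ooo---
step 2: --oo-o-
step 3: ---o---
step 4: -o---o-
step 5: ---o---  (repeats step 3; period 2)
step 8: -o---o-
position 6 holds -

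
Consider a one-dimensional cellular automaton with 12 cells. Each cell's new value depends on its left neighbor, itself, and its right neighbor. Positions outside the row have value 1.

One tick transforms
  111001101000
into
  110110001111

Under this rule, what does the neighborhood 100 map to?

1

At position 3 the neighborhood is 100; the next row has 1 there.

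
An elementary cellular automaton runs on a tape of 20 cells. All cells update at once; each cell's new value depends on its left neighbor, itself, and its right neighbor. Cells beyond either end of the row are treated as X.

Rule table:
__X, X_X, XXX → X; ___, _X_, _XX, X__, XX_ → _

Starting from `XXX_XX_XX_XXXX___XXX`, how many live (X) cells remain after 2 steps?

XX_X__X__X_XX___X_XX
X_X__X__X_X____X_X_X
count of X: 8

8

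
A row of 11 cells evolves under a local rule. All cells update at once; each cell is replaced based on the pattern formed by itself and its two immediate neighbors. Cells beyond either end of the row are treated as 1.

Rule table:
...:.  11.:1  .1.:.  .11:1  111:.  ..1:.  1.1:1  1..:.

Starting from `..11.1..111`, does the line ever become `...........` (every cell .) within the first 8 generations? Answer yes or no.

..111...1..
..1.1......
...1.......
...........
all cells are . at generation 4

yes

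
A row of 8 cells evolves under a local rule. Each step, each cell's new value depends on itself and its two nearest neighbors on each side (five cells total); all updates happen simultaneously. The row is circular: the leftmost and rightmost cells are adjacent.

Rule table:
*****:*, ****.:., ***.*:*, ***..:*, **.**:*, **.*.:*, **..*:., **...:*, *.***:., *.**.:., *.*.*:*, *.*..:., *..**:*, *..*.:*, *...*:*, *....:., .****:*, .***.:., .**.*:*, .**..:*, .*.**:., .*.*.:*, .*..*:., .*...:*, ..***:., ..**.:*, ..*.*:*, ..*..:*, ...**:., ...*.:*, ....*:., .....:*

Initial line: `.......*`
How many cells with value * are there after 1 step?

*.***.**
count of *: 6

6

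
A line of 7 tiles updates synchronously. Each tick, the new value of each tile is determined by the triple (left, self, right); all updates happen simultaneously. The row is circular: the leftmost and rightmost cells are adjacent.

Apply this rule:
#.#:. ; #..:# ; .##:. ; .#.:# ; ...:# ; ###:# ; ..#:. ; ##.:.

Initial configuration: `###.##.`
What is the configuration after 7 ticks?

..####.

tick 1: .#.....
tick 2: .######
tick 3: ..####.
tick 4: #..##.#
tick 5: .#.....  (repeats tick 1; period 4)
tick 7: ..####.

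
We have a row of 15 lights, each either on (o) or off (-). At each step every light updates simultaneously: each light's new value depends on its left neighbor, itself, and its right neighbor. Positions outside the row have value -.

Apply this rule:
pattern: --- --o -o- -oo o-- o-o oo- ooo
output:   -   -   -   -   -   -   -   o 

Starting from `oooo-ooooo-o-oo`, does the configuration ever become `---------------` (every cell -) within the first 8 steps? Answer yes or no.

yes

-oo---ooo------
-------o-------
---------------
all cells are - at step 3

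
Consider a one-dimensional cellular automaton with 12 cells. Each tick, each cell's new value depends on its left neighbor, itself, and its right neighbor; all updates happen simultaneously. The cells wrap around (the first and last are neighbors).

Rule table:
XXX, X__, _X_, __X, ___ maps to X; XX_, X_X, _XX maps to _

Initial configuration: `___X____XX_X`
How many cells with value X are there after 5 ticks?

6

tick 1: XXXXXXXX___X
tick 2: XXXXXXX_XXX_
tick 3: _XXXXX___X__
tick 4: X_XXX_XXXXXX
tick 5: ___X___XXXXX
count of X: 6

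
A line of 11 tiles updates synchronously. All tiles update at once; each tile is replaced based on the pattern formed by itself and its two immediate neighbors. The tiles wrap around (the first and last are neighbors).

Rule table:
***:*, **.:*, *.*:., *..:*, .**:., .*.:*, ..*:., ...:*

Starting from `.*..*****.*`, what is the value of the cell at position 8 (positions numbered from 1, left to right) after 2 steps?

*

step 1: .**..****.*
step 2: ..**..***.*
position 8 holds *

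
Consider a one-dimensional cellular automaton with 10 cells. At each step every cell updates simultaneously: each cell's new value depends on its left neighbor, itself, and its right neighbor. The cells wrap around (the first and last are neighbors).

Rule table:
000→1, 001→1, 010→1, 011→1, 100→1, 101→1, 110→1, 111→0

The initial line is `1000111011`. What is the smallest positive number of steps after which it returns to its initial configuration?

1111101110
1000111011

2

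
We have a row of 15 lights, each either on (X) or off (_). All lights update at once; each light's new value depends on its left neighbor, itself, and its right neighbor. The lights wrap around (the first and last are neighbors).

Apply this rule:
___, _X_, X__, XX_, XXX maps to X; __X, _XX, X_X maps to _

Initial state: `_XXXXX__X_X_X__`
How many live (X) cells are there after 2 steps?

__XXXXX_X_X_XXX
X__XXXX_X_X__XX
count of X: 9

9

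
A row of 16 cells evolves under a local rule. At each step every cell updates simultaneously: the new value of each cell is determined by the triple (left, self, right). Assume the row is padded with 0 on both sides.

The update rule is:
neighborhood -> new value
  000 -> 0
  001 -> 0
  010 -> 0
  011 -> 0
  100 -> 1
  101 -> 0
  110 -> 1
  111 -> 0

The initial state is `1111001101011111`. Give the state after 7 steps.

0000000001100100

0001100100000001
0000110010000000
0000011001000000
0000001100100000
0000000110010000
0000000011001000
0000000001100100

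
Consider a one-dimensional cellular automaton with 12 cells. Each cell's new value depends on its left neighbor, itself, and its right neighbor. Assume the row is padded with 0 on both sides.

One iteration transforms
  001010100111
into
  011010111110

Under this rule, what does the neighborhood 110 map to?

At position 11 the neighborhood is 110; the next row has 0 there.

0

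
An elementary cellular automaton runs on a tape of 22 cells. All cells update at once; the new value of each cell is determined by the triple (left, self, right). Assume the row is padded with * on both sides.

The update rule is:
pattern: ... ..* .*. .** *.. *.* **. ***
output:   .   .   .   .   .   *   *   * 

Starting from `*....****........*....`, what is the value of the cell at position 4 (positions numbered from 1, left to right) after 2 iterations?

*.....***.............
*......**.............
position 4 holds .

.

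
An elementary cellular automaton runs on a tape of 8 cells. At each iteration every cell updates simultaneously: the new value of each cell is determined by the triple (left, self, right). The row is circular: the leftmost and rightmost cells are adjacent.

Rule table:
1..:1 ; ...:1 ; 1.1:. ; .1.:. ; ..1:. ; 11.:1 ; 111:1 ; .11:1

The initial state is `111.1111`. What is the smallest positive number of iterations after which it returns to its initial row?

1

111.1111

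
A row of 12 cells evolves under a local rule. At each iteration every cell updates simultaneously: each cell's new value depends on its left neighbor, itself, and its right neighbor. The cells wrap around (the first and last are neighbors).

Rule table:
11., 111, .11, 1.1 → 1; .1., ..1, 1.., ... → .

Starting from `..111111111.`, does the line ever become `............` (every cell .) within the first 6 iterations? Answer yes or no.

..111111111.  (fixed point — unchanged through iteration 6)
iteration 6 is ..111111111., still not uniform .

no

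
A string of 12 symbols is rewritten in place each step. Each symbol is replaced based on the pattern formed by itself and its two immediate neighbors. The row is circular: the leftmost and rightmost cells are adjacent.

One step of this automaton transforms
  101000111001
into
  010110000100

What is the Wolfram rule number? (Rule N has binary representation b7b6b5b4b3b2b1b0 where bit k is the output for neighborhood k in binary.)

49

position 7: 111 → 0  (bit 7 = 0)
position 0: 110 → 0  (bit 6 = 0)
position 1: 101 → 1  (bit 5 = 1)
position 3: 100 → 1  (bit 4 = 1)
position 6: 011 → 0  (bit 3 = 0)
position 2: 010 → 0  (bit 2 = 0)
position 5: 001 → 0  (bit 1 = 0)
position 4: 000 → 1  (bit 0 = 1)
bits b7..b0 = 00110001 = 49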